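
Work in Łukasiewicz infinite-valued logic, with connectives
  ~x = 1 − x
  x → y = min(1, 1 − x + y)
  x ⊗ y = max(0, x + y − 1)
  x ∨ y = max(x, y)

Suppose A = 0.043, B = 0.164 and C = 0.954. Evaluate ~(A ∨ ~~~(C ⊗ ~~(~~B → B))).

0.954

~B = 1 − 0.164 = 0.836
~~B = 1 − 0.836 = 0.164
~~B → B = min(1, 1 − 0.164 + 0.164) = min(1, 1.000) = 1.000
~(~~B → B) = 1 − 1.000 = 0.000
~~(~~B → B) = 1 − 0.000 = 1.000
C ⊗ ~~(~~B → B) = max(0, 0.954 + 1.000 − 1) = max(0, 0.954) = 0.954
~(C ⊗ ~~(~~B → B)) = 1 − 0.954 = 0.046
~~(C ⊗ ~~(~~B → B)) = 1 − 0.046 = 0.954
~~~(C ⊗ ~~(~~B → B)) = 1 − 0.954 = 0.046
A ∨ ~~~(C ⊗ ~~(~~B → B)) = max(0.043, 0.046) = 0.046
~(A ∨ ~~~(C ⊗ ~~(~~B → B))) = 1 − 0.046 = 0.954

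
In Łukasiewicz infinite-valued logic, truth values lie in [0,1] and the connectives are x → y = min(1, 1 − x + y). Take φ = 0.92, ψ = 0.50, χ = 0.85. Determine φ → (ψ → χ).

ψ → χ = min(1, 1 − 0.50 + 0.85) = min(1, 1.35) = 1.00
φ → (ψ → χ) = min(1, 1 − 0.92 + 1.00) = min(1, 1.08) = 1.00

1.00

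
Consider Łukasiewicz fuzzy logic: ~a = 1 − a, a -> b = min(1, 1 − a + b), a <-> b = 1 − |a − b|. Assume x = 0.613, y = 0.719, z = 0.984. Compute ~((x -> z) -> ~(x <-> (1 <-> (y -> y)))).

x -> z = min(1, 1 − 0.613 + 0.984) = min(1, 1.371) = 1.000
y -> y = min(1, 1 − 0.719 + 0.719) = min(1, 1.000) = 1.000
1 <-> (y -> y) = 1 − |1.000 − 1.000| = 1 − 0.000 = 1.000
x <-> (1 <-> (y -> y)) = 1 − |0.613 − 1.000| = 1 − 0.387 = 0.613
~(x <-> (1 <-> (y -> y))) = 1 − 0.613 = 0.387
(x -> z) -> ~(x <-> (1 <-> (y -> y))) = min(1, 1 − 1.000 + 0.387) = min(1, 0.387) = 0.387
~((x -> z) -> ~(x <-> (1 <-> (y -> y)))) = 1 − 0.387 = 0.613

0.613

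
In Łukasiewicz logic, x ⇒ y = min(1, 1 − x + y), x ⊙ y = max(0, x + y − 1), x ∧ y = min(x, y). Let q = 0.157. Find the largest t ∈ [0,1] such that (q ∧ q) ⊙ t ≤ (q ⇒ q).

1.000

q ∧ q = min(0.157, 0.157) = 0.157
So the left factor is q ∧ q = 0.157.
q ⇒ q = min(1, 1 − 0.157 + 0.157) = min(1, 1.000) = 1.000
So the right-hand bound is q ⇒ q = 1.000.
The residuum of the Łukasiewicz t-norm gives the supremum: min(1, 1 − 0.157 + 1.000).
1 − 0.157 + 1.000 = 1.843, so t = min(1, 1.843) = 1.000.
Check: 0.157 ⊙ 1.000 = max(0, 0.157) = 0.157 ≤ 1.000.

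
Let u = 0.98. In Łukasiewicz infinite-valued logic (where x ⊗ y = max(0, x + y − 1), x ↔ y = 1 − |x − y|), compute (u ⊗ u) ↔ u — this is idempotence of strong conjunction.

u ⊗ u = max(0, 0.98 + 0.98 − 1) = max(0, 0.96) = 0.96
(u ⊗ u) ↔ u = 1 − |0.96 − 0.98| = 1 − 0.02 = 0.98
(The value 0.98 < 1 shows this instance is not satisfied; fails in Ł∞ since a ⊗ a = max(0, 2a−1) ≠ a in general.)

0.98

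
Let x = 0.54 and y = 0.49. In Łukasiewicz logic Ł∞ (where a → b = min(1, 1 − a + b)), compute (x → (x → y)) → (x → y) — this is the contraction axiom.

0.95

x → y = min(1, 1 − 0.54 + 0.49) = min(1, 0.95) = 0.95
x → (x → y) = min(1, 1 − 0.54 + 0.95) = min(1, 1.41) = 1.00
(x → (x → y)) → (x → y) = min(1, 1 − 1.00 + 0.95) = min(1, 0.95) = 0.95
(The value 0.95 < 1 shows this instance is not satisfied; fails in Ł∞ (the t-norm is not idempotent).)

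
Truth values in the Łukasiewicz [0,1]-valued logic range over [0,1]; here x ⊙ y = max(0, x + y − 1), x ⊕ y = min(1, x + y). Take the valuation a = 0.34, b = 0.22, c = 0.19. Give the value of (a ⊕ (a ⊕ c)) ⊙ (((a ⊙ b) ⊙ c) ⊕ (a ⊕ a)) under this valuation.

0.55

a ⊕ c = min(1, 0.34 + 0.19) = min(1, 0.53) = 0.53
a ⊕ (a ⊕ c) = min(1, 0.34 + 0.53) = min(1, 0.87) = 0.87
a ⊙ b = max(0, 0.34 + 0.22 − 1) = max(0, -0.44) = 0.00
(a ⊙ b) ⊙ c = max(0, 0.00 + 0.19 − 1) = max(0, -0.81) = 0.00
a ⊕ a = min(1, 0.34 + 0.34) = min(1, 0.68) = 0.68
((a ⊙ b) ⊙ c) ⊕ (a ⊕ a) = min(1, 0.00 + 0.68) = min(1, 0.68) = 0.68
(a ⊕ (a ⊕ c)) ⊙ (((a ⊙ b) ⊙ c) ⊕ (a ⊕ a)) = max(0, 0.87 + 0.68 − 1) = max(0, 0.55) = 0.55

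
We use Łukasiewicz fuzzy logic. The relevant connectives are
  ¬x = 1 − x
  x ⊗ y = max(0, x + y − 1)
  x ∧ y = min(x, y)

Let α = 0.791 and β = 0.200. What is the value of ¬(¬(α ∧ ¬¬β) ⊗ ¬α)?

0.991

¬β = 1 − 0.200 = 0.800
¬¬β = 1 − 0.800 = 0.200
α ∧ ¬¬β = min(0.791, 0.200) = 0.200
¬(α ∧ ¬¬β) = 1 − 0.200 = 0.800
¬α = 1 − 0.791 = 0.209
¬(α ∧ ¬¬β) ⊗ ¬α = max(0, 0.800 + 0.209 − 1) = max(0, 0.009) = 0.009
¬(¬(α ∧ ¬¬β) ⊗ ¬α) = 1 − 0.009 = 0.991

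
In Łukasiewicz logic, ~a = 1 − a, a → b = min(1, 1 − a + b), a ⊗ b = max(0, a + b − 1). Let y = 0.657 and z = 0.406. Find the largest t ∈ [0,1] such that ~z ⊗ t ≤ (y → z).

~z = 1 − 0.406 = 0.594
So the left factor is ~z = 0.594.
y → z = min(1, 1 − 0.657 + 0.406) = min(1, 0.749) = 0.749
So the right-hand bound is y → z = 0.749.
The residuum of the Łukasiewicz t-norm gives the supremum: min(1, 1 − 0.594 + 0.749).
1 − 0.594 + 0.749 = 1.155, so t = min(1, 1.155) = 1.000.
Check: 0.594 ⊗ 1.000 = max(0, 0.594) = 0.594 ≤ 0.749.

1.000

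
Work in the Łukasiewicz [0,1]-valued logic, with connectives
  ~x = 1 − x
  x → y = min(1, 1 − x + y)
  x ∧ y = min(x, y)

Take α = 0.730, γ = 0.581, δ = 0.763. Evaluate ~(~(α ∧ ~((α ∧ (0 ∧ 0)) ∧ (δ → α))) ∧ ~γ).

0.730

0 ∧ 0 = min(0.000, 0.000) = 0.000
α ∧ (0 ∧ 0) = min(0.730, 0.000) = 0.000
δ → α = min(1, 1 − 0.763 + 0.730) = min(1, 0.967) = 0.967
(α ∧ (0 ∧ 0)) ∧ (δ → α) = min(0.000, 0.967) = 0.000
~((α ∧ (0 ∧ 0)) ∧ (δ → α)) = 1 − 0.000 = 1.000
α ∧ ~((α ∧ (0 ∧ 0)) ∧ (δ → α)) = min(0.730, 1.000) = 0.730
~(α ∧ ~((α ∧ (0 ∧ 0)) ∧ (δ → α))) = 1 − 0.730 = 0.270
~γ = 1 − 0.581 = 0.419
~(α ∧ ~((α ∧ (0 ∧ 0)) ∧ (δ → α))) ∧ ~γ = min(0.270, 0.419) = 0.270
~(~(α ∧ ~((α ∧ (0 ∧ 0)) ∧ (δ → α))) ∧ ~γ) = 1 − 0.270 = 0.730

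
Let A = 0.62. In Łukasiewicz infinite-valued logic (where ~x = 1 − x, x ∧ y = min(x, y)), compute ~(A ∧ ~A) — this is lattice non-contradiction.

~A = 1 − 0.62 = 0.38
A ∧ ~A = min(0.62, 0.38) = 0.38
~(A ∧ ~A) = 1 − 0.38 = 0.62
(The value 0.62 < 1 shows this instance is not satisfied; not a Ł∞-tautology — its value is 1 − min(a, 1−a).)

0.62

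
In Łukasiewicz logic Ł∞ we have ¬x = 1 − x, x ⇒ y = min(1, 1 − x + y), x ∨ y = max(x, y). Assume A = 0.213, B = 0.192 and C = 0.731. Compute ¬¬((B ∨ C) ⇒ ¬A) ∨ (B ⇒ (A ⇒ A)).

B ∨ C = max(0.192, 0.731) = 0.731
¬A = 1 − 0.213 = 0.787
(B ∨ C) ⇒ ¬A = min(1, 1 − 0.731 + 0.787) = min(1, 1.056) = 1.000
¬((B ∨ C) ⇒ ¬A) = 1 − 1.000 = 0.000
¬¬((B ∨ C) ⇒ ¬A) = 1 − 0.000 = 1.000
A ⇒ A = min(1, 1 − 0.213 + 0.213) = min(1, 1.000) = 1.000
B ⇒ (A ⇒ A) = min(1, 1 − 0.192 + 1.000) = min(1, 1.808) = 1.000
¬¬((B ∨ C) ⇒ ¬A) ∨ (B ⇒ (A ⇒ A)) = max(1.000, 1.000) = 1.000

1.000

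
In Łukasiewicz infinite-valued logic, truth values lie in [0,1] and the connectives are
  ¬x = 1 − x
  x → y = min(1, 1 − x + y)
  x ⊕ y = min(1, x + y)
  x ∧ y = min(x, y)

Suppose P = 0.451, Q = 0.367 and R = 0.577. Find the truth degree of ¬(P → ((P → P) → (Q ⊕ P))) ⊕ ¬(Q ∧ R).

0.633

P → P = min(1, 1 − 0.451 + 0.451) = min(1, 1.000) = 1.000
Q ⊕ P = min(1, 0.367 + 0.451) = min(1, 0.818) = 0.818
(P → P) → (Q ⊕ P) = min(1, 1 − 1.000 + 0.818) = min(1, 0.818) = 0.818
P → ((P → P) → (Q ⊕ P)) = min(1, 1 − 0.451 + 0.818) = min(1, 1.367) = 1.000
¬(P → ((P → P) → (Q ⊕ P))) = 1 − 1.000 = 0.000
Q ∧ R = min(0.367, 0.577) = 0.367
¬(Q ∧ R) = 1 − 0.367 = 0.633
¬(P → ((P → P) → (Q ⊕ P))) ⊕ ¬(Q ∧ R) = min(1, 0.000 + 0.633) = min(1, 0.633) = 0.633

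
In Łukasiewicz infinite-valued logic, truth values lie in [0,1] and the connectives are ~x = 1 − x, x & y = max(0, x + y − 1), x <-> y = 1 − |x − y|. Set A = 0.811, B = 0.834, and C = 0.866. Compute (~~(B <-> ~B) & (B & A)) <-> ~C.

~B = 1 − 0.834 = 0.166
B <-> ~B = 1 − |0.834 − 0.166| = 1 − 0.668 = 0.332
~(B <-> ~B) = 1 − 0.332 = 0.668
~~(B <-> ~B) = 1 − 0.668 = 0.332
B & A = max(0, 0.834 + 0.811 − 1) = max(0, 0.645) = 0.645
~~(B <-> ~B) & (B & A) = max(0, 0.332 + 0.645 − 1) = max(0, -0.023) = 0.000
~C = 1 − 0.866 = 0.134
(~~(B <-> ~B) & (B & A)) <-> ~C = 1 − |0.000 − 0.134| = 1 − 0.134 = 0.866

0.866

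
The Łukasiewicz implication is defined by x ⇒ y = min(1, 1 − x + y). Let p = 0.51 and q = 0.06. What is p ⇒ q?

0.55

p ⇒ q = min(1, 1 − 0.51 + 0.06) = min(1, 0.55) = 0.55
For comparison, the Gödel implication (1 if x ≤ y else y) would give 0.06.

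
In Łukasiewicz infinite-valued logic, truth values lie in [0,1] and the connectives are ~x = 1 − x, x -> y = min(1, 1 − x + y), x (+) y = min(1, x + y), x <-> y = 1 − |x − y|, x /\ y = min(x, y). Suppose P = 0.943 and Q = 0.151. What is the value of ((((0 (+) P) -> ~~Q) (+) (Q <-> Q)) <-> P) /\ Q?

0 (+) P = min(1, 0.000 + 0.943) = min(1, 0.943) = 0.943
~Q = 1 − 0.151 = 0.849
~~Q = 1 − 0.849 = 0.151
(0 (+) P) -> ~~Q = min(1, 1 − 0.943 + 0.151) = min(1, 0.208) = 0.208
Q <-> Q = 1 − |0.151 − 0.151| = 1 − 0.000 = 1.000
((0 (+) P) -> ~~Q) (+) (Q <-> Q) = min(1, 0.208 + 1.000) = min(1, 1.208) = 1.000
(((0 (+) P) -> ~~Q) (+) (Q <-> Q)) <-> P = 1 − |1.000 − 0.943| = 1 − 0.057 = 0.943
((((0 (+) P) -> ~~Q) (+) (Q <-> Q)) <-> P) /\ Q = min(0.943, 0.151) = 0.151

0.151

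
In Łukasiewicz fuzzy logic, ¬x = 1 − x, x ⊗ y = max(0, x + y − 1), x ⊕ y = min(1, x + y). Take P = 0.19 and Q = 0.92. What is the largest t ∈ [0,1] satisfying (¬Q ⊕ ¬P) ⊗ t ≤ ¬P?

¬Q = 1 − 0.92 = 0.08
¬P = 1 − 0.19 = 0.81
¬Q ⊕ ¬P = min(1, 0.08 + 0.81) = min(1, 0.89) = 0.89
So the left factor is ¬Q ⊕ ¬P = 0.89.
So the right-hand bound is ¬P = 0.81.
The residuum of the Łukasiewicz t-norm gives the supremum: min(1, 1 − 0.89 + 0.81).
1 − 0.89 + 0.81 = 0.92, so t = min(1, 0.92) = 0.92.
Check: 0.89 ⊗ 0.92 = max(0, 0.81) = 0.81 ≤ 0.81.

0.92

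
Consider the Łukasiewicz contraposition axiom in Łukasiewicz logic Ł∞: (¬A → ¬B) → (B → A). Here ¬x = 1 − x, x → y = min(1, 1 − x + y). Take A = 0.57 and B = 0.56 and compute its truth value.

1.00

¬A = 1 − 0.57 = 0.43
¬B = 1 − 0.56 = 0.44
¬A → ¬B = min(1, 1 − 0.43 + 0.44) = min(1, 1.01) = 1.00
B → A = min(1, 1 − 0.56 + 0.57) = min(1, 1.01) = 1.00
(¬A → ¬B) → (B → A) = min(1, 1 − 1.00 + 1.00) = min(1, 1.00) = 1.00
(As expected: an axiom of Ł∞, always 1.)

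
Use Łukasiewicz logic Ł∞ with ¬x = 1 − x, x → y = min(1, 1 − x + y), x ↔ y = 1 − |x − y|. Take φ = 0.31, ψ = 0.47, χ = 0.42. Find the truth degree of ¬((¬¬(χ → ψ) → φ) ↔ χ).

χ → ψ = min(1, 1 − 0.42 + 0.47) = min(1, 1.05) = 1.00
¬(χ → ψ) = 1 − 1.00 = 0.00
¬¬(χ → ψ) = 1 − 0.00 = 1.00
¬¬(χ → ψ) → φ = min(1, 1 − 1.00 + 0.31) = min(1, 0.31) = 0.31
(¬¬(χ → ψ) → φ) ↔ χ = 1 − |0.31 − 0.42| = 1 − 0.11 = 0.89
¬((¬¬(χ → ψ) → φ) ↔ χ) = 1 − 0.89 = 0.11

0.11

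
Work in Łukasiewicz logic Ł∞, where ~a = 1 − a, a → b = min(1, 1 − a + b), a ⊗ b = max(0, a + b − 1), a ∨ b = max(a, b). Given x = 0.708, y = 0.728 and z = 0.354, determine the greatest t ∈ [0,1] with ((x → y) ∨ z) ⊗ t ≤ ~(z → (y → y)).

0.000

x → y = min(1, 1 − 0.708 + 0.728) = min(1, 1.020) = 1.000
(x → y) ∨ z = max(1.000, 0.354) = 1.000
So the left factor is (x → y) ∨ z = 1.000.
y → y = min(1, 1 − 0.728 + 0.728) = min(1, 1.000) = 1.000
z → (y → y) = min(1, 1 − 0.354 + 1.000) = min(1, 1.646) = 1.000
~(z → (y → y)) = 1 − 1.000 = 0.000
So the right-hand bound is ~(z → (y → y)) = 0.000.
The residuum of the Łukasiewicz t-norm gives the supremum: min(1, 1 − 1.000 + 0.000).
1 − 1.000 + 0.000 = 0.000, so t = min(1, 0.000) = 0.000.
Check: 1.000 ⊗ 0.000 = max(0, 0.000) = 0.000 ≤ 0.000.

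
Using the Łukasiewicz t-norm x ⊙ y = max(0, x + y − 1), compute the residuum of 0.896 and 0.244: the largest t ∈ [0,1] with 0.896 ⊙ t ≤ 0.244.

The residuum of the Łukasiewicz t-norm gives the supremum: min(1, 1 − 0.896 + 0.244).
1 − 0.896 + 0.244 = 0.348, so t = min(1, 0.348) = 0.348.
Check: 0.896 ⊙ 0.348 = max(0, 0.244) = 0.244 ≤ 0.244.

0.348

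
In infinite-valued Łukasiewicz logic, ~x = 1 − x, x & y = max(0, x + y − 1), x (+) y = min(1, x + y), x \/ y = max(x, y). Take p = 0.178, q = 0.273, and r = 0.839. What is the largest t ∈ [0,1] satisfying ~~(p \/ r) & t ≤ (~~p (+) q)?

p \/ r = max(0.178, 0.839) = 0.839
~(p \/ r) = 1 − 0.839 = 0.161
~~(p \/ r) = 1 − 0.161 = 0.839
So the left factor is ~~(p \/ r) = 0.839.
~p = 1 − 0.178 = 0.822
~~p = 1 − 0.822 = 0.178
~~p (+) q = min(1, 0.178 + 0.273) = min(1, 0.451) = 0.451
So the right-hand bound is ~~p (+) q = 0.451.
The residuum of the Łukasiewicz t-norm gives the supremum: min(1, 1 − 0.839 + 0.451).
1 − 0.839 + 0.451 = 0.612, so t = min(1, 0.612) = 0.612.
Check: 0.839 & 0.612 = max(0, 0.451) = 0.451 ≤ 0.451.

0.612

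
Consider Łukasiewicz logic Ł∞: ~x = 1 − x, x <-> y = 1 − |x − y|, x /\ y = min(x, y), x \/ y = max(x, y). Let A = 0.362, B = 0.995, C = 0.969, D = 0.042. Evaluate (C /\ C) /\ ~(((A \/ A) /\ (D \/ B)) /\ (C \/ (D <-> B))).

0.638

C /\ C = min(0.969, 0.969) = 0.969
A \/ A = max(0.362, 0.362) = 0.362
D \/ B = max(0.042, 0.995) = 0.995
(A \/ A) /\ (D \/ B) = min(0.362, 0.995) = 0.362
D <-> B = 1 − |0.042 − 0.995| = 1 − 0.953 = 0.047
C \/ (D <-> B) = max(0.969, 0.047) = 0.969
((A \/ A) /\ (D \/ B)) /\ (C \/ (D <-> B)) = min(0.362, 0.969) = 0.362
~(((A \/ A) /\ (D \/ B)) /\ (C \/ (D <-> B))) = 1 − 0.362 = 0.638
(C /\ C) /\ ~(((A \/ A) /\ (D \/ B)) /\ (C \/ (D <-> B))) = min(0.969, 0.638) = 0.638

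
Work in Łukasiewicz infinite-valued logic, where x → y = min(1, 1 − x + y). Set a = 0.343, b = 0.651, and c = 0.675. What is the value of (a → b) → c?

a → b = min(1, 1 − 0.343 + 0.651) = min(1, 1.308) = 1.000
(a → b) → c = min(1, 1 − 1.000 + 0.675) = min(1, 0.675) = 0.675

0.675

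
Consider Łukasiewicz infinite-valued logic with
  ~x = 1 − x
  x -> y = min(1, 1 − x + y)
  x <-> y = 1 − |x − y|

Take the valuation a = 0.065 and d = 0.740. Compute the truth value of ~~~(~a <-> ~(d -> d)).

0.935

~a = 1 − 0.065 = 0.935
d -> d = min(1, 1 − 0.740 + 0.740) = min(1, 1.000) = 1.000
~(d -> d) = 1 − 1.000 = 0.000
~a <-> ~(d -> d) = 1 − |0.935 − 0.000| = 1 − 0.935 = 0.065
~(~a <-> ~(d -> d)) = 1 − 0.065 = 0.935
~~(~a <-> ~(d -> d)) = 1 − 0.935 = 0.065
~~~(~a <-> ~(d -> d)) = 1 − 0.065 = 0.935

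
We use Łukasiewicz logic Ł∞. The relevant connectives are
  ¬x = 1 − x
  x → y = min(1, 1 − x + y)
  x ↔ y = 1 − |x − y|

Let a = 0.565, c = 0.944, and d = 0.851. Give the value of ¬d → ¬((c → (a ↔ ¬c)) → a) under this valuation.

0.851

¬d = 1 − 0.851 = 0.149
¬c = 1 − 0.944 = 0.056
a ↔ ¬c = 1 − |0.565 − 0.056| = 1 − 0.509 = 0.491
c → (a ↔ ¬c) = min(1, 1 − 0.944 + 0.491) = min(1, 0.547) = 0.547
(c → (a ↔ ¬c)) → a = min(1, 1 − 0.547 + 0.565) = min(1, 1.018) = 1.000
¬((c → (a ↔ ¬c)) → a) = 1 − 1.000 = 0.000
¬d → ¬((c → (a ↔ ¬c)) → a) = min(1, 1 − 0.149 + 0.000) = min(1, 0.851) = 0.851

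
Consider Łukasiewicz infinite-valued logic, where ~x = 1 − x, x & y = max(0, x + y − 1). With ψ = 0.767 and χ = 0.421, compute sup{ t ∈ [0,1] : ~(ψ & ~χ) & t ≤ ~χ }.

0.925

~χ = 1 − 0.421 = 0.579
ψ & ~χ = max(0, 0.767 + 0.579 − 1) = max(0, 0.346) = 0.346
~(ψ & ~χ) = 1 − 0.346 = 0.654
So the left factor is ~(ψ & ~χ) = 0.654.
So the right-hand bound is ~χ = 0.579.
The residuum of the Łukasiewicz t-norm gives the supremum: min(1, 1 − 0.654 + 0.579).
1 − 0.654 + 0.579 = 0.925, so t = min(1, 0.925) = 0.925.
Check: 0.654 & 0.925 = max(0, 0.579) = 0.579 ≤ 0.579.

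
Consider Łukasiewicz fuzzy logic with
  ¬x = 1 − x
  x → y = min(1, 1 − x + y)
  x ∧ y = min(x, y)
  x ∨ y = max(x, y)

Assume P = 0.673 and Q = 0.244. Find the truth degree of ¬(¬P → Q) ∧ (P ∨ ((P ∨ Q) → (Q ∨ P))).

0.083

¬P = 1 − 0.673 = 0.327
¬P → Q = min(1, 1 − 0.327 + 0.244) = min(1, 0.917) = 0.917
¬(¬P → Q) = 1 − 0.917 = 0.083
P ∨ Q = max(0.673, 0.244) = 0.673
Q ∨ P = max(0.244, 0.673) = 0.673
(P ∨ Q) → (Q ∨ P) = min(1, 1 − 0.673 + 0.673) = min(1, 1.000) = 1.000
P ∨ ((P ∨ Q) → (Q ∨ P)) = max(0.673, 1.000) = 1.000
¬(¬P → Q) ∧ (P ∨ ((P ∨ Q) → (Q ∨ P))) = min(0.083, 1.000) = 0.083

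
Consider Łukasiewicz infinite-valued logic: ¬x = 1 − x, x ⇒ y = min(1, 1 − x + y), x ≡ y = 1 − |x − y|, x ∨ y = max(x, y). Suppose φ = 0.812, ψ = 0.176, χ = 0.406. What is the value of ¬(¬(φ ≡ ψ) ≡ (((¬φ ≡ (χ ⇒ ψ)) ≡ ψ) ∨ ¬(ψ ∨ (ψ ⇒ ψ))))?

0.122

φ ≡ ψ = 1 − |0.812 − 0.176| = 1 − 0.636 = 0.364
¬(φ ≡ ψ) = 1 − 0.364 = 0.636
¬φ = 1 − 0.812 = 0.188
χ ⇒ ψ = min(1, 1 − 0.406 + 0.176) = min(1, 0.770) = 0.770
¬φ ≡ (χ ⇒ ψ) = 1 − |0.188 − 0.770| = 1 − 0.582 = 0.418
(¬φ ≡ (χ ⇒ ψ)) ≡ ψ = 1 − |0.418 − 0.176| = 1 − 0.242 = 0.758
ψ ⇒ ψ = min(1, 1 − 0.176 + 0.176) = min(1, 1.000) = 1.000
ψ ∨ (ψ ⇒ ψ) = max(0.176, 1.000) = 1.000
¬(ψ ∨ (ψ ⇒ ψ)) = 1 − 1.000 = 0.000
((¬φ ≡ (χ ⇒ ψ)) ≡ ψ) ∨ ¬(ψ ∨ (ψ ⇒ ψ)) = max(0.758, 0.000) = 0.758
¬(φ ≡ ψ) ≡ (((¬φ ≡ (χ ⇒ ψ)) ≡ ψ) ∨ ¬(ψ ∨ (ψ ⇒ ψ))) = 1 − |0.636 − 0.758| = 1 − 0.122 = 0.878
¬(¬(φ ≡ ψ) ≡ (((¬φ ≡ (χ ⇒ ψ)) ≡ ψ) ∨ ¬(ψ ∨ (ψ ⇒ ψ)))) = 1 − 0.878 = 0.122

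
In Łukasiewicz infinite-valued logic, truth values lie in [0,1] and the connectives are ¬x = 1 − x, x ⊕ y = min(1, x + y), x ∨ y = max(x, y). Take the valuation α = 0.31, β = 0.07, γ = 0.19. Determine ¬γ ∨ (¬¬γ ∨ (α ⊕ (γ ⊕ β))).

0.81

¬γ = 1 − 0.19 = 0.81
¬¬γ = 1 − 0.81 = 0.19
γ ⊕ β = min(1, 0.19 + 0.07) = min(1, 0.26) = 0.26
α ⊕ (γ ⊕ β) = min(1, 0.31 + 0.26) = min(1, 0.57) = 0.57
¬¬γ ∨ (α ⊕ (γ ⊕ β)) = max(0.19, 0.57) = 0.57
¬γ ∨ (¬¬γ ∨ (α ⊕ (γ ⊕ β))) = max(0.81, 0.57) = 0.81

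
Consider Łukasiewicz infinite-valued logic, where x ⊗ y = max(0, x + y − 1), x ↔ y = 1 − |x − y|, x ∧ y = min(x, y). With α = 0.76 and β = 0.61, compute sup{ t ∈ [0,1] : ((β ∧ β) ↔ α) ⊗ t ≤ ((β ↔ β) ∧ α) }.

β ∧ β = min(0.61, 0.61) = 0.61
(β ∧ β) ↔ α = 1 − |0.61 − 0.76| = 1 − 0.15 = 0.85
So the left factor is (β ∧ β) ↔ α = 0.85.
β ↔ β = 1 − |0.61 − 0.61| = 1 − 0.00 = 1.00
(β ↔ β) ∧ α = min(1.00, 0.76) = 0.76
So the right-hand bound is (β ↔ β) ∧ α = 0.76.
The residuum of the Łukasiewicz t-norm gives the supremum: min(1, 1 − 0.85 + 0.76).
1 − 0.85 + 0.76 = 0.91, so t = min(1, 0.91) = 0.91.
Check: 0.85 ⊗ 0.91 = max(0, 0.76) = 0.76 ≤ 0.76.

0.91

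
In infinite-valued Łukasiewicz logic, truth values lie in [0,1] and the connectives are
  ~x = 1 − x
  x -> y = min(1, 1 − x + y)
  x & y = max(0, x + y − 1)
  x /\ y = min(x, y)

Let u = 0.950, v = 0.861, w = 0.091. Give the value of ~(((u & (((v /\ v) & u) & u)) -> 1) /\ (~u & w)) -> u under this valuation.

v /\ v = min(0.861, 0.861) = 0.861
(v /\ v) & u = max(0, 0.861 + 0.950 − 1) = max(0, 0.811) = 0.811
((v /\ v) & u) & u = max(0, 0.811 + 0.950 − 1) = max(0, 0.761) = 0.761
u & (((v /\ v) & u) & u) = max(0, 0.950 + 0.761 − 1) = max(0, 0.711) = 0.711
(u & (((v /\ v) & u) & u)) -> 1 = min(1, 1 − 0.711 + 1.000) = min(1, 1.289) = 1.000
~u = 1 − 0.950 = 0.050
~u & w = max(0, 0.050 + 0.091 − 1) = max(0, -0.859) = 0.000
((u & (((v /\ v) & u) & u)) -> 1) /\ (~u & w) = min(1.000, 0.000) = 0.000
~(((u & (((v /\ v) & u) & u)) -> 1) /\ (~u & w)) = 1 − 0.000 = 1.000
~(((u & (((v /\ v) & u) & u)) -> 1) /\ (~u & w)) -> u = min(1, 1 − 1.000 + 0.950) = min(1, 0.950) = 0.950

0.950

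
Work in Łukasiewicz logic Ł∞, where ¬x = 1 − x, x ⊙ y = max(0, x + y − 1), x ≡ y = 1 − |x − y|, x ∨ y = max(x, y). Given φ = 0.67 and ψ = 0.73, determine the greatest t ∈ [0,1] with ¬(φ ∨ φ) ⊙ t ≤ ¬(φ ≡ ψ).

0.73

φ ∨ φ = max(0.67, 0.67) = 0.67
¬(φ ∨ φ) = 1 − 0.67 = 0.33
So the left factor is ¬(φ ∨ φ) = 0.33.
φ ≡ ψ = 1 − |0.67 − 0.73| = 1 − 0.06 = 0.94
¬(φ ≡ ψ) = 1 − 0.94 = 0.06
So the right-hand bound is ¬(φ ≡ ψ) = 0.06.
The residuum of the Łukasiewicz t-norm gives the supremum: min(1, 1 − 0.33 + 0.06).
1 − 0.33 + 0.06 = 0.73, so t = min(1, 0.73) = 0.73.
Check: 0.33 ⊙ 0.73 = max(0, 0.06) = 0.06 ≤ 0.06.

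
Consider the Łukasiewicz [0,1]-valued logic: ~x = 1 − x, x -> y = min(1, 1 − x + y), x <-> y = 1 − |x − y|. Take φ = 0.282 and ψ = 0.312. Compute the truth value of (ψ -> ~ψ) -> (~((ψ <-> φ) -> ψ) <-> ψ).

0.654

~ψ = 1 − 0.312 = 0.688
ψ -> ~ψ = min(1, 1 − 0.312 + 0.688) = min(1, 1.376) = 1.000
ψ <-> φ = 1 − |0.312 − 0.282| = 1 − 0.030 = 0.970
(ψ <-> φ) -> ψ = min(1, 1 − 0.970 + 0.312) = min(1, 0.342) = 0.342
~((ψ <-> φ) -> ψ) = 1 − 0.342 = 0.658
~((ψ <-> φ) -> ψ) <-> ψ = 1 − |0.658 − 0.312| = 1 − 0.346 = 0.654
(ψ -> ~ψ) -> (~((ψ <-> φ) -> ψ) <-> ψ) = min(1, 1 − 1.000 + 0.654) = min(1, 0.654) = 0.654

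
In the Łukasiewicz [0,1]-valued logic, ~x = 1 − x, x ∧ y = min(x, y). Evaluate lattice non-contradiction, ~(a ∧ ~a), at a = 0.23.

~a = 1 − 0.23 = 0.77
a ∧ ~a = min(0.23, 0.77) = 0.23
~(a ∧ ~a) = 1 − 0.23 = 0.77
(The value 0.77 < 1 shows this instance is not satisfied; not a Ł∞-tautology — its value is 1 − min(a, 1−a).)

0.77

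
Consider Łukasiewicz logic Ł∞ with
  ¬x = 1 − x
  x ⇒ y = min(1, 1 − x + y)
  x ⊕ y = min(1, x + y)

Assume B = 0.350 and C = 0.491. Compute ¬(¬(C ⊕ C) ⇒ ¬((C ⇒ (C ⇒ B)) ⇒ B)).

C ⊕ C = min(1, 0.491 + 0.491) = min(1, 0.982) = 0.982
¬(C ⊕ C) = 1 − 0.982 = 0.018
C ⇒ B = min(1, 1 − 0.491 + 0.350) = min(1, 0.859) = 0.859
C ⇒ (C ⇒ B) = min(1, 1 − 0.491 + 0.859) = min(1, 1.368) = 1.000
(C ⇒ (C ⇒ B)) ⇒ B = min(1, 1 − 1.000 + 0.350) = min(1, 0.350) = 0.350
¬((C ⇒ (C ⇒ B)) ⇒ B) = 1 − 0.350 = 0.650
¬(C ⊕ C) ⇒ ¬((C ⇒ (C ⇒ B)) ⇒ B) = min(1, 1 − 0.018 + 0.650) = min(1, 1.632) = 1.000
¬(¬(C ⊕ C) ⇒ ¬((C ⇒ (C ⇒ B)) ⇒ B)) = 1 − 1.000 = 0.000

0.000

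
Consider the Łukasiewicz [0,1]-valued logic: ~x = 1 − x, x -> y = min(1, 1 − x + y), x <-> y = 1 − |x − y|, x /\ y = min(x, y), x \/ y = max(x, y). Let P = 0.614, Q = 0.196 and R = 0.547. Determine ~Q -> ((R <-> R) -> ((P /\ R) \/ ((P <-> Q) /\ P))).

~Q = 1 − 0.196 = 0.804
R <-> R = 1 − |0.547 − 0.547| = 1 − 0.000 = 1.000
P /\ R = min(0.614, 0.547) = 0.547
P <-> Q = 1 − |0.614 − 0.196| = 1 − 0.418 = 0.582
(P <-> Q) /\ P = min(0.582, 0.614) = 0.582
(P /\ R) \/ ((P <-> Q) /\ P) = max(0.547, 0.582) = 0.582
(R <-> R) -> ((P /\ R) \/ ((P <-> Q) /\ P)) = min(1, 1 − 1.000 + 0.582) = min(1, 0.582) = 0.582
~Q -> ((R <-> R) -> ((P /\ R) \/ ((P <-> Q) /\ P))) = min(1, 1 − 0.804 + 0.582) = min(1, 0.778) = 0.778

0.778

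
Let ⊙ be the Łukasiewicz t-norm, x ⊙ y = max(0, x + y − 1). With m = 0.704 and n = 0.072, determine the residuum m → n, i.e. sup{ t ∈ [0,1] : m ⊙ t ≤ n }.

The residuum of the Łukasiewicz t-norm gives the supremum: min(1, 1 − 0.704 + 0.072).
1 − 0.704 + 0.072 = 0.368, so t = min(1, 0.368) = 0.368.
Check: 0.704 ⊙ 0.368 = max(0, 0.072) = 0.072 ≤ 0.072.

0.368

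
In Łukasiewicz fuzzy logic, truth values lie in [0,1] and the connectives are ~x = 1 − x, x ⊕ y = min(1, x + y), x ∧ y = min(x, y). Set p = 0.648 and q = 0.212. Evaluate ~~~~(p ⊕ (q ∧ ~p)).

~p = 1 − 0.648 = 0.352
q ∧ ~p = min(0.212, 0.352) = 0.212
p ⊕ (q ∧ ~p) = min(1, 0.648 + 0.212) = min(1, 0.860) = 0.860
~(p ⊕ (q ∧ ~p)) = 1 − 0.860 = 0.140
~~(p ⊕ (q ∧ ~p)) = 1 − 0.140 = 0.860
~~~(p ⊕ (q ∧ ~p)) = 1 − 0.860 = 0.140
~~~~(p ⊕ (q ∧ ~p)) = 1 − 0.140 = 0.860

0.860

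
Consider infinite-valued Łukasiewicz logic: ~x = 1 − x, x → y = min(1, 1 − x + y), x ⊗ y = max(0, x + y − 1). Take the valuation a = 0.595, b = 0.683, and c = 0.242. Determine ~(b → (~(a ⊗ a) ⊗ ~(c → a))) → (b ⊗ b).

a ⊗ a = max(0, 0.595 + 0.595 − 1) = max(0, 0.190) = 0.190
~(a ⊗ a) = 1 − 0.190 = 0.810
c → a = min(1, 1 − 0.242 + 0.595) = min(1, 1.353) = 1.000
~(c → a) = 1 − 1.000 = 0.000
~(a ⊗ a) ⊗ ~(c → a) = max(0, 0.810 + 0.000 − 1) = max(0, -0.190) = 0.000
b → (~(a ⊗ a) ⊗ ~(c → a)) = min(1, 1 − 0.683 + 0.000) = min(1, 0.317) = 0.317
~(b → (~(a ⊗ a) ⊗ ~(c → a))) = 1 − 0.317 = 0.683
b ⊗ b = max(0, 0.683 + 0.683 − 1) = max(0, 0.366) = 0.366
~(b → (~(a ⊗ a) ⊗ ~(c → a))) → (b ⊗ b) = min(1, 1 − 0.683 + 0.366) = min(1, 0.683) = 0.683

0.683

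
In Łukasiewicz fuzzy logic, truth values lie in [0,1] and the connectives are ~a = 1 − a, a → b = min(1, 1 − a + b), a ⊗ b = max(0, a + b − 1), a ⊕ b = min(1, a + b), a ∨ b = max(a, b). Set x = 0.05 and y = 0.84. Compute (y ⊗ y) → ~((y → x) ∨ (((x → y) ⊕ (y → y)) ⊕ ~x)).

y ⊗ y = max(0, 0.84 + 0.84 − 1) = max(0, 0.68) = 0.68
y → x = min(1, 1 − 0.84 + 0.05) = min(1, 0.21) = 0.21
x → y = min(1, 1 − 0.05 + 0.84) = min(1, 1.79) = 1.00
y → y = min(1, 1 − 0.84 + 0.84) = min(1, 1.00) = 1.00
(x → y) ⊕ (y → y) = min(1, 1.00 + 1.00) = min(1, 2.00) = 1.00
~x = 1 − 0.05 = 0.95
((x → y) ⊕ (y → y)) ⊕ ~x = min(1, 1.00 + 0.95) = min(1, 1.95) = 1.00
(y → x) ∨ (((x → y) ⊕ (y → y)) ⊕ ~x) = max(0.21, 1.00) = 1.00
~((y → x) ∨ (((x → y) ⊕ (y → y)) ⊕ ~x)) = 1 − 1.00 = 0.00
(y ⊗ y) → ~((y → x) ∨ (((x → y) ⊕ (y → y)) ⊕ ~x)) = min(1, 1 − 0.68 + 0.00) = min(1, 0.32) = 0.32

0.32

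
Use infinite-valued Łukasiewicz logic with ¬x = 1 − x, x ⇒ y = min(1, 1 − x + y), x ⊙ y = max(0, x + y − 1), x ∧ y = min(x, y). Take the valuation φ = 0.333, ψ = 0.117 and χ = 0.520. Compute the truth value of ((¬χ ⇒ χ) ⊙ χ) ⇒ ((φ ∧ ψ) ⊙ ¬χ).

0.480

¬χ = 1 − 0.520 = 0.480
¬χ ⇒ χ = min(1, 1 − 0.480 + 0.520) = min(1, 1.040) = 1.000
(¬χ ⇒ χ) ⊙ χ = max(0, 1.000 + 0.520 − 1) = max(0, 0.520) = 0.520
φ ∧ ψ = min(0.333, 0.117) = 0.117
(φ ∧ ψ) ⊙ ¬χ = max(0, 0.117 + 0.480 − 1) = max(0, -0.403) = 0.000
((¬χ ⇒ χ) ⊙ χ) ⇒ ((φ ∧ ψ) ⊙ ¬χ) = min(1, 1 − 0.520 + 0.000) = min(1, 0.480) = 0.480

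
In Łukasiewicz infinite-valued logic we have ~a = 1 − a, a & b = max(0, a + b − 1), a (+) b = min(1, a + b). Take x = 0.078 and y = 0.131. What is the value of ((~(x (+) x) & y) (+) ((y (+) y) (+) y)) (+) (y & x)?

x (+) x = min(1, 0.078 + 0.078) = min(1, 0.156) = 0.156
~(x (+) x) = 1 − 0.156 = 0.844
~(x (+) x) & y = max(0, 0.844 + 0.131 − 1) = max(0, -0.025) = 0.000
y (+) y = min(1, 0.131 + 0.131) = min(1, 0.262) = 0.262
(y (+) y) (+) y = min(1, 0.262 + 0.131) = min(1, 0.393) = 0.393
(~(x (+) x) & y) (+) ((y (+) y) (+) y) = min(1, 0.000 + 0.393) = min(1, 0.393) = 0.393
y & x = max(0, 0.131 + 0.078 − 1) = max(0, -0.791) = 0.000
((~(x (+) x) & y) (+) ((y (+) y) (+) y)) (+) (y & x) = min(1, 0.393 + 0.000) = min(1, 0.393) = 0.393

0.393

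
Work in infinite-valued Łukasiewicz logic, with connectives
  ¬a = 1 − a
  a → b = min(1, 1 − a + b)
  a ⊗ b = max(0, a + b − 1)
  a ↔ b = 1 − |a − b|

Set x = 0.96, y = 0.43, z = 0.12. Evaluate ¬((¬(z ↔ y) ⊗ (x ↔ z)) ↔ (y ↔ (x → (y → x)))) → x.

z ↔ y = 1 − |0.12 − 0.43| = 1 − 0.31 = 0.69
¬(z ↔ y) = 1 − 0.69 = 0.31
x ↔ z = 1 − |0.96 − 0.12| = 1 − 0.84 = 0.16
¬(z ↔ y) ⊗ (x ↔ z) = max(0, 0.31 + 0.16 − 1) = max(0, -0.53) = 0.00
y → x = min(1, 1 − 0.43 + 0.96) = min(1, 1.53) = 1.00
x → (y → x) = min(1, 1 − 0.96 + 1.00) = min(1, 1.04) = 1.00
y ↔ (x → (y → x)) = 1 − |0.43 − 1.00| = 1 − 0.57 = 0.43
(¬(z ↔ y) ⊗ (x ↔ z)) ↔ (y ↔ (x → (y → x))) = 1 − |0.00 − 0.43| = 1 − 0.43 = 0.57
¬((¬(z ↔ y) ⊗ (x ↔ z)) ↔ (y ↔ (x → (y → x)))) = 1 − 0.57 = 0.43
¬((¬(z ↔ y) ⊗ (x ↔ z)) ↔ (y ↔ (x → (y → x)))) → x = min(1, 1 − 0.43 + 0.96) = min(1, 1.53) = 1.00

1.00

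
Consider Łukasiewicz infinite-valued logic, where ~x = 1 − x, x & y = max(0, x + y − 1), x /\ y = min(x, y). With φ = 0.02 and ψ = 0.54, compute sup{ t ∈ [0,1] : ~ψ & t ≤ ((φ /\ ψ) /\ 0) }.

~ψ = 1 − 0.54 = 0.46
So the left factor is ~ψ = 0.46.
φ /\ ψ = min(0.02, 0.54) = 0.02
(φ /\ ψ) /\ 0 = min(0.02, 0.00) = 0.00
So the right-hand bound is (φ /\ ψ) /\ 0 = 0.00.
The residuum of the Łukasiewicz t-norm gives the supremum: min(1, 1 − 0.46 + 0.00).
1 − 0.46 + 0.00 = 0.54, so t = min(1, 0.54) = 0.54.
Check: 0.46 & 0.54 = max(0, 0.00) = 0.00 ≤ 0.00.

0.54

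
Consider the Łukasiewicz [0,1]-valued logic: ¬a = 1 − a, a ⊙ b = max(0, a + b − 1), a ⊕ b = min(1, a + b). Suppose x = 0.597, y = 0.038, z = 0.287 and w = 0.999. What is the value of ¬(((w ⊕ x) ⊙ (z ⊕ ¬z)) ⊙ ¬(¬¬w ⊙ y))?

0.037

w ⊕ x = min(1, 0.999 + 0.597) = min(1, 1.596) = 1.000
¬z = 1 − 0.287 = 0.713
z ⊕ ¬z = min(1, 0.287 + 0.713) = min(1, 1.000) = 1.000
(w ⊕ x) ⊙ (z ⊕ ¬z) = max(0, 1.000 + 1.000 − 1) = max(0, 1.000) = 1.000
¬w = 1 − 0.999 = 0.001
¬¬w = 1 − 0.001 = 0.999
¬¬w ⊙ y = max(0, 0.999 + 0.038 − 1) = max(0, 0.037) = 0.037
¬(¬¬w ⊙ y) = 1 − 0.037 = 0.963
((w ⊕ x) ⊙ (z ⊕ ¬z)) ⊙ ¬(¬¬w ⊙ y) = max(0, 1.000 + 0.963 − 1) = max(0, 0.963) = 0.963
¬(((w ⊕ x) ⊙ (z ⊕ ¬z)) ⊙ ¬(¬¬w ⊙ y)) = 1 − 0.963 = 0.037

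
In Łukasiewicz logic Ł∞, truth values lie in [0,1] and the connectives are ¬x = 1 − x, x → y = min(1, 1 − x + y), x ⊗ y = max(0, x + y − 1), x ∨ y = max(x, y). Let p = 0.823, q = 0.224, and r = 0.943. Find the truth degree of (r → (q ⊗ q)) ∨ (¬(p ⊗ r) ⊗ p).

q ⊗ q = max(0, 0.224 + 0.224 − 1) = max(0, -0.552) = 0.000
r → (q ⊗ q) = min(1, 1 − 0.943 + 0.000) = min(1, 0.057) = 0.057
p ⊗ r = max(0, 0.823 + 0.943 − 1) = max(0, 0.766) = 0.766
¬(p ⊗ r) = 1 − 0.766 = 0.234
¬(p ⊗ r) ⊗ p = max(0, 0.234 + 0.823 − 1) = max(0, 0.057) = 0.057
(r → (q ⊗ q)) ∨ (¬(p ⊗ r) ⊗ p) = max(0.057, 0.057) = 0.057

0.057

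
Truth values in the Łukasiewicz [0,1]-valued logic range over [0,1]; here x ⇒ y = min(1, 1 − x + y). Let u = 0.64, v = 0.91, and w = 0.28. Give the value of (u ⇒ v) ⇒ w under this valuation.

u ⇒ v = min(1, 1 − 0.64 + 0.91) = min(1, 1.27) = 1.00
(u ⇒ v) ⇒ w = min(1, 1 − 1.00 + 0.28) = min(1, 0.28) = 0.28

0.28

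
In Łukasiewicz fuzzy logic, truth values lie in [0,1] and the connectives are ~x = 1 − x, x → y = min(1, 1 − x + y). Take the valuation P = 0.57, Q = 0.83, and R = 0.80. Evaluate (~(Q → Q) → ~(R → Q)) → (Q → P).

Q → Q = min(1, 1 − 0.83 + 0.83) = min(1, 1.00) = 1.00
~(Q → Q) = 1 − 1.00 = 0.00
R → Q = min(1, 1 − 0.80 + 0.83) = min(1, 1.03) = 1.00
~(R → Q) = 1 − 1.00 = 0.00
~(Q → Q) → ~(R → Q) = min(1, 1 − 0.00 + 0.00) = min(1, 1.00) = 1.00
Q → P = min(1, 1 − 0.83 + 0.57) = min(1, 0.74) = 0.74
(~(Q → Q) → ~(R → Q)) → (Q → P) = min(1, 1 − 1.00 + 0.74) = min(1, 0.74) = 0.74

0.74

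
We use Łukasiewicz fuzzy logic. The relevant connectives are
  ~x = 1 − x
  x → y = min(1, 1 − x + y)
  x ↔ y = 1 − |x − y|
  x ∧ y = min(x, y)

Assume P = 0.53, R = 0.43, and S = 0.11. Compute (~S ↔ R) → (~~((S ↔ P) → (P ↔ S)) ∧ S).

0.57

~S = 1 − 0.11 = 0.89
~S ↔ R = 1 − |0.89 − 0.43| = 1 − 0.46 = 0.54
S ↔ P = 1 − |0.11 − 0.53| = 1 − 0.42 = 0.58
P ↔ S = 1 − |0.53 − 0.11| = 1 − 0.42 = 0.58
(S ↔ P) → (P ↔ S) = min(1, 1 − 0.58 + 0.58) = min(1, 1.00) = 1.00
~((S ↔ P) → (P ↔ S)) = 1 − 1.00 = 0.00
~~((S ↔ P) → (P ↔ S)) = 1 − 0.00 = 1.00
~~((S ↔ P) → (P ↔ S)) ∧ S = min(1.00, 0.11) = 0.11
(~S ↔ R) → (~~((S ↔ P) → (P ↔ S)) ∧ S) = min(1, 1 − 0.54 + 0.11) = min(1, 0.57) = 0.57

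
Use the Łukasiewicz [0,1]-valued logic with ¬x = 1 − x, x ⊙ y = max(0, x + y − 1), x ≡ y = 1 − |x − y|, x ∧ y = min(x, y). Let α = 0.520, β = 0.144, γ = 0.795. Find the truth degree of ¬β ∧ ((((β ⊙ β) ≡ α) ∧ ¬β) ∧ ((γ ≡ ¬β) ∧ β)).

0.144

¬β = 1 − 0.144 = 0.856
β ⊙ β = max(0, 0.144 + 0.144 − 1) = max(0, -0.712) = 0.000
(β ⊙ β) ≡ α = 1 − |0.000 − 0.520| = 1 − 0.520 = 0.480
((β ⊙ β) ≡ α) ∧ ¬β = min(0.480, 0.856) = 0.480
γ ≡ ¬β = 1 − |0.795 − 0.856| = 1 − 0.061 = 0.939
(γ ≡ ¬β) ∧ β = min(0.939, 0.144) = 0.144
(((β ⊙ β) ≡ α) ∧ ¬β) ∧ ((γ ≡ ¬β) ∧ β) = min(0.480, 0.144) = 0.144
¬β ∧ ((((β ⊙ β) ≡ α) ∧ ¬β) ∧ ((γ ≡ ¬β) ∧ β)) = min(0.856, 0.144) = 0.144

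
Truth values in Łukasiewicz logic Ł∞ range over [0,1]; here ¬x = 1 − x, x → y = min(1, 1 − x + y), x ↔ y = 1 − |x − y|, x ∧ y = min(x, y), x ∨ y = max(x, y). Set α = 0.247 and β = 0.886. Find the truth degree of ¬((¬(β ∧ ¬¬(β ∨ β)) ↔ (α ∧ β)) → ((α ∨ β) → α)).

0.506

β ∨ β = max(0.886, 0.886) = 0.886
¬(β ∨ β) = 1 − 0.886 = 0.114
¬¬(β ∨ β) = 1 − 0.114 = 0.886
β ∧ ¬¬(β ∨ β) = min(0.886, 0.886) = 0.886
¬(β ∧ ¬¬(β ∨ β)) = 1 − 0.886 = 0.114
α ∧ β = min(0.247, 0.886) = 0.247
¬(β ∧ ¬¬(β ∨ β)) ↔ (α ∧ β) = 1 − |0.114 − 0.247| = 1 − 0.133 = 0.867
α ∨ β = max(0.247, 0.886) = 0.886
(α ∨ β) → α = min(1, 1 − 0.886 + 0.247) = min(1, 0.361) = 0.361
(¬(β ∧ ¬¬(β ∨ β)) ↔ (α ∧ β)) → ((α ∨ β) → α) = min(1, 1 − 0.867 + 0.361) = min(1, 0.494) = 0.494
¬((¬(β ∧ ¬¬(β ∨ β)) ↔ (α ∧ β)) → ((α ∨ β) → α)) = 1 − 0.494 = 0.506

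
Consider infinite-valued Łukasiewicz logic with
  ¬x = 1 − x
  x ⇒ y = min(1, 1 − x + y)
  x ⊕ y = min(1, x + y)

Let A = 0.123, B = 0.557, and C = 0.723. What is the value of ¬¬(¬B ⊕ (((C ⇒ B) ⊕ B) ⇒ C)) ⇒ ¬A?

¬B = 1 − 0.557 = 0.443
C ⇒ B = min(1, 1 − 0.723 + 0.557) = min(1, 0.834) = 0.834
(C ⇒ B) ⊕ B = min(1, 0.834 + 0.557) = min(1, 1.391) = 1.000
((C ⇒ B) ⊕ B) ⇒ C = min(1, 1 − 1.000 + 0.723) = min(1, 0.723) = 0.723
¬B ⊕ (((C ⇒ B) ⊕ B) ⇒ C) = min(1, 0.443 + 0.723) = min(1, 1.166) = 1.000
¬(¬B ⊕ (((C ⇒ B) ⊕ B) ⇒ C)) = 1 − 1.000 = 0.000
¬¬(¬B ⊕ (((C ⇒ B) ⊕ B) ⇒ C)) = 1 − 0.000 = 1.000
¬A = 1 − 0.123 = 0.877
¬¬(¬B ⊕ (((C ⇒ B) ⊕ B) ⇒ C)) ⇒ ¬A = min(1, 1 − 1.000 + 0.877) = min(1, 0.877) = 0.877

0.877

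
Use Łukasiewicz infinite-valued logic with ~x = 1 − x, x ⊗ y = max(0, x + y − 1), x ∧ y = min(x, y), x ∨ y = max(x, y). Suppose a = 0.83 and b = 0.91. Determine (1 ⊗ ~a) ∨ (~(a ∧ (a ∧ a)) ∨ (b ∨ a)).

0.91

~a = 1 − 0.83 = 0.17
1 ⊗ ~a = max(0, 1.00 + 0.17 − 1) = max(0, 0.17) = 0.17
a ∧ a = min(0.83, 0.83) = 0.83
a ∧ (a ∧ a) = min(0.83, 0.83) = 0.83
~(a ∧ (a ∧ a)) = 1 − 0.83 = 0.17
b ∨ a = max(0.91, 0.83) = 0.91
~(a ∧ (a ∧ a)) ∨ (b ∨ a) = max(0.17, 0.91) = 0.91
(1 ⊗ ~a) ∨ (~(a ∧ (a ∧ a)) ∨ (b ∨ a)) = max(0.17, 0.91) = 0.91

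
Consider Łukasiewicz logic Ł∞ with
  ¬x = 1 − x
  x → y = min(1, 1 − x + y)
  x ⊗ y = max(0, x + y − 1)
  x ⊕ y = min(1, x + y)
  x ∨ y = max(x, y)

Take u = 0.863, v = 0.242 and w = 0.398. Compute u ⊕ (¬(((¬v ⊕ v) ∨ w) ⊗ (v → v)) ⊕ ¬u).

¬v = 1 − 0.242 = 0.758
¬v ⊕ v = min(1, 0.758 + 0.242) = min(1, 1.000) = 1.000
(¬v ⊕ v) ∨ w = max(1.000, 0.398) = 1.000
v → v = min(1, 1 − 0.242 + 0.242) = min(1, 1.000) = 1.000
((¬v ⊕ v) ∨ w) ⊗ (v → v) = max(0, 1.000 + 1.000 − 1) = max(0, 1.000) = 1.000
¬(((¬v ⊕ v) ∨ w) ⊗ (v → v)) = 1 − 1.000 = 0.000
¬u = 1 − 0.863 = 0.137
¬(((¬v ⊕ v) ∨ w) ⊗ (v → v)) ⊕ ¬u = min(1, 0.000 + 0.137) = min(1, 0.137) = 0.137
u ⊕ (¬(((¬v ⊕ v) ∨ w) ⊗ (v → v)) ⊕ ¬u) = min(1, 0.863 + 0.137) = min(1, 1.000) = 1.000

1.000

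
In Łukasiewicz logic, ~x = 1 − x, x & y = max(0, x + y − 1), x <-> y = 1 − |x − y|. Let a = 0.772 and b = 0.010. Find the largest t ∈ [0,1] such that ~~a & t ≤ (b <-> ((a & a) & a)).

0.922

~a = 1 − 0.772 = 0.228
~~a = 1 − 0.228 = 0.772
So the left factor is ~~a = 0.772.
a & a = max(0, 0.772 + 0.772 − 1) = max(0, 0.544) = 0.544
(a & a) & a = max(0, 0.544 + 0.772 − 1) = max(0, 0.316) = 0.316
b <-> ((a & a) & a) = 1 − |0.010 − 0.316| = 1 − 0.306 = 0.694
So the right-hand bound is b <-> ((a & a) & a) = 0.694.
The residuum of the Łukasiewicz t-norm gives the supremum: min(1, 1 − 0.772 + 0.694).
1 − 0.772 + 0.694 = 0.922, so t = min(1, 0.922) = 0.922.
Check: 0.772 & 0.922 = max(0, 0.694) = 0.694 ≤ 0.694.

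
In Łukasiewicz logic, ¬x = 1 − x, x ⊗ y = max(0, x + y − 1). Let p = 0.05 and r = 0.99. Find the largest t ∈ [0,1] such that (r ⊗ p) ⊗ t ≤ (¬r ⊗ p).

0.96

r ⊗ p = max(0, 0.99 + 0.05 − 1) = max(0, 0.04) = 0.04
So the left factor is r ⊗ p = 0.04.
¬r = 1 − 0.99 = 0.01
¬r ⊗ p = max(0, 0.01 + 0.05 − 1) = max(0, -0.94) = 0.00
So the right-hand bound is ¬r ⊗ p = 0.00.
The residuum of the Łukasiewicz t-norm gives the supremum: min(1, 1 − 0.04 + 0.00).
1 − 0.04 + 0.00 = 0.96, so t = min(1, 0.96) = 0.96.
Check: 0.04 ⊗ 0.96 = max(0, 0.00) = 0.00 ≤ 0.00.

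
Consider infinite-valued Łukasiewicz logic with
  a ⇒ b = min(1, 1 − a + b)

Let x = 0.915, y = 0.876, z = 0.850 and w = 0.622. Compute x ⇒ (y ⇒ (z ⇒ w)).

z ⇒ w = min(1, 1 − 0.850 + 0.622) = min(1, 0.772) = 0.772
y ⇒ (z ⇒ w) = min(1, 1 − 0.876 + 0.772) = min(1, 0.896) = 0.896
x ⇒ (y ⇒ (z ⇒ w)) = min(1, 1 − 0.915 + 0.896) = min(1, 0.981) = 0.981

0.981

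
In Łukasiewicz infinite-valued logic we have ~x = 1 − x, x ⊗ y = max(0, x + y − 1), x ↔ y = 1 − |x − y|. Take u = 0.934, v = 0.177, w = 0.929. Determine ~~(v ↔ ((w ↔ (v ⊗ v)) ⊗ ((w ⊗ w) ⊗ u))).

v ⊗ v = max(0, 0.177 + 0.177 − 1) = max(0, -0.646) = 0.000
w ↔ (v ⊗ v) = 1 − |0.929 − 0.000| = 1 − 0.929 = 0.071
w ⊗ w = max(0, 0.929 + 0.929 − 1) = max(0, 0.858) = 0.858
(w ⊗ w) ⊗ u = max(0, 0.858 + 0.934 − 1) = max(0, 0.792) = 0.792
(w ↔ (v ⊗ v)) ⊗ ((w ⊗ w) ⊗ u) = max(0, 0.071 + 0.792 − 1) = max(0, -0.137) = 0.000
v ↔ ((w ↔ (v ⊗ v)) ⊗ ((w ⊗ w) ⊗ u)) = 1 − |0.177 − 0.000| = 1 − 0.177 = 0.823
~(v ↔ ((w ↔ (v ⊗ v)) ⊗ ((w ⊗ w) ⊗ u))) = 1 − 0.823 = 0.177
~~(v ↔ ((w ↔ (v ⊗ v)) ⊗ ((w ⊗ w) ⊗ u))) = 1 − 0.177 = 0.823

0.823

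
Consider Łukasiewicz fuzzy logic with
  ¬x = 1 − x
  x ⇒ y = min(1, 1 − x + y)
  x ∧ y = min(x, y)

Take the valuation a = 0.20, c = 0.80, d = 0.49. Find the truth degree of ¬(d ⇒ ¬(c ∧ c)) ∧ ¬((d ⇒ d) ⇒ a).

0.29

c ∧ c = min(0.80, 0.80) = 0.80
¬(c ∧ c) = 1 − 0.80 = 0.20
d ⇒ ¬(c ∧ c) = min(1, 1 − 0.49 + 0.20) = min(1, 0.71) = 0.71
¬(d ⇒ ¬(c ∧ c)) = 1 − 0.71 = 0.29
d ⇒ d = min(1, 1 − 0.49 + 0.49) = min(1, 1.00) = 1.00
(d ⇒ d) ⇒ a = min(1, 1 − 1.00 + 0.20) = min(1, 0.20) = 0.20
¬((d ⇒ d) ⇒ a) = 1 − 0.20 = 0.80
¬(d ⇒ ¬(c ∧ c)) ∧ ¬((d ⇒ d) ⇒ a) = min(0.29, 0.80) = 0.29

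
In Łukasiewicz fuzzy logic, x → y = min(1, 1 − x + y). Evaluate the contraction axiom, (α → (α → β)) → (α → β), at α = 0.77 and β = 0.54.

α → β = min(1, 1 − 0.77 + 0.54) = min(1, 0.77) = 0.77
α → (α → β) = min(1, 1 − 0.77 + 0.77) = min(1, 1.00) = 1.00
(α → (α → β)) → (α → β) = min(1, 1 − 1.00 + 0.77) = min(1, 0.77) = 0.77
(The value 0.77 < 1 shows this instance is not satisfied; fails in Ł∞ (the t-norm is not idempotent).)

0.77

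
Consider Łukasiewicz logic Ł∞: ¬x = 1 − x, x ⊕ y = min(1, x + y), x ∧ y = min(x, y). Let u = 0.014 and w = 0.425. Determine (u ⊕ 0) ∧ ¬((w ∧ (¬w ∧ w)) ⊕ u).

u ⊕ 0 = min(1, 0.014 + 0.000) = min(1, 0.014) = 0.014
¬w = 1 − 0.425 = 0.575
¬w ∧ w = min(0.575, 0.425) = 0.425
w ∧ (¬w ∧ w) = min(0.425, 0.425) = 0.425
(w ∧ (¬w ∧ w)) ⊕ u = min(1, 0.425 + 0.014) = min(1, 0.439) = 0.439
¬((w ∧ (¬w ∧ w)) ⊕ u) = 1 − 0.439 = 0.561
(u ⊕ 0) ∧ ¬((w ∧ (¬w ∧ w)) ⊕ u) = min(0.014, 0.561) = 0.014

0.014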